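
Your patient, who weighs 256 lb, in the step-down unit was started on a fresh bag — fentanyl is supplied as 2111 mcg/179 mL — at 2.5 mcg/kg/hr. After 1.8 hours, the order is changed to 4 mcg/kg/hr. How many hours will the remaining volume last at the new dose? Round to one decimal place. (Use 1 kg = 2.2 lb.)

Initial rate:
Weight = 256 lb ÷ 2.2 lb/kg = 116.3636 kg
Dose = 2.5 mcg/kg/hr × 116.3636 kg = 290.9091 mcg/hr
Concentration = 2111 mcg ÷ 179 mL = 11.7933 mcg/mL
Rate = 290.9091 mcg/hr ÷ 11.7933 mcg/mL = 24.66733 mL/hr
Volume infused so far = 24.66733 mL/hr × 1.8 hr = 44.40119 mL
Volume remaining = 179 − 44.40119 = 134.5988 mL
New rate:
Dose = 4 mcg/kg/hr × 116.3636 kg = 465.4545 mcg/hr
Rate = 465.4545 mcg/hr ÷ 11.7933 mcg/mL = 39.46772 mL/hr
Time remaining = 134.5988 mL ÷ 39.46772 mL/hr = 3.410352 hr

3.4 hours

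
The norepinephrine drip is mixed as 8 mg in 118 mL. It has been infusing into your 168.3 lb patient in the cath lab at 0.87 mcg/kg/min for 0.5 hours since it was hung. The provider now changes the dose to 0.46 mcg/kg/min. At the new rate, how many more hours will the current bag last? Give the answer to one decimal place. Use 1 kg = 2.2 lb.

2.8 hours

Initial rate:
Weight = 168.3 lb ÷ 2.2 lb/kg = 76.5 kg
Dose = 0.87 mcg/kg/min × 76.5 kg = 66.555 mcg/min
66.555 mcg/min × 60 min/hr = 3993.3 mcg/hr
Concentration = 8 mg ÷ 118 mL = 0.06779661 mg/mL = 67.79661 mcg/mL
Rate = 3993.3 mcg/hr ÷ 67.79661 mcg/mL = 58.90117 mL/hr
Volume infused so far = 58.90117 mL/hr × 0.5 hr = 29.45059 mL
Volume remaining = 118 − 29.45059 = 88.54941 mL
New rate:
Dose = 0.46 mcg/kg/min × 76.5 kg = 35.19 mcg/min
35.19 mcg/min × 60 min/hr = 2111.4 mcg/hr
Rate = 2111.4 mcg/hr ÷ 67.79661 mcg/mL = 31.14315 mL/hr
Time remaining = 88.54941 mL ÷ 31.14315 mL/hr = 2.843303 hr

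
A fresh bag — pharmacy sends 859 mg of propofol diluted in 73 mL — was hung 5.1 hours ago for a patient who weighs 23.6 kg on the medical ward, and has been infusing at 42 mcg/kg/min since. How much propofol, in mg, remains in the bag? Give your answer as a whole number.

556 mg

Dose = 42 mcg/kg/min × 23.6 kg = 991.2 mcg/min
991.2 mcg/min × 60 min/hr = 59472 mcg/hr
Concentration = 859 mg ÷ 73 mL = 11.76712 mg/mL = 11767.12 mcg/mL
Rate = 59472 mcg/hr ÷ 11767.12 mcg/mL = 5.054081 mL/hr
Volume infused = 5.054081 mL/hr × 5.1 hr = 25.77582 mL
Volume remaining = 73 − 25.77582 = 47.22418 mL
Drug remaining = 47.22418 mL × 11767.12 mcg/mL = 555692.8 mcg = 555.6928 mg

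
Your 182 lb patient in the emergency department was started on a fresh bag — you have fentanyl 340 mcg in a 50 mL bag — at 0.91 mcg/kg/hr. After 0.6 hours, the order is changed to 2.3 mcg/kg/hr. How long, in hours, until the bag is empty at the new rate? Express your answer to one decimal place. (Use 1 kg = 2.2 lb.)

Initial rate:
Weight = 182 lb ÷ 2.2 lb/kg = 82.72727 kg
Dose = 0.91 mcg/kg/hr × 82.72727 kg = 75.28182 mcg/hr
Concentration = 340 mcg ÷ 50 mL = 6.8 mcg/mL
Rate = 75.28182 mcg/hr ÷ 6.8 mcg/mL = 11.07086 mL/hr
Volume infused so far = 11.07086 mL/hr × 0.6 hr = 6.642513 mL
Volume remaining = 50 − 6.642513 = 43.35749 mL
New rate:
Dose = 2.3 mcg/kg/hr × 82.72727 kg = 190.2727 mcg/hr
Rate = 190.2727 mcg/hr ÷ 6.8 mcg/mL = 27.98128 mL/hr
Time remaining = 43.35749 mL ÷ 27.98128 mL/hr = 1.549517 hr

1.5 hours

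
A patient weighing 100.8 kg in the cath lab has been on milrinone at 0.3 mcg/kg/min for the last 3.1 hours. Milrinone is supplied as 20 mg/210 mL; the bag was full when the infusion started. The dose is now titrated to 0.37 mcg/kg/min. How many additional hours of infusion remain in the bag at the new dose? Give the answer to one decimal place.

6.4 hours

Initial rate:
Dose = 0.3 mcg/kg/min × 100.8 kg = 30.24 mcg/min
30.24 mcg/min × 60 min/hr = 1814.4 mcg/hr
Concentration = 20 mg ÷ 210 mL = 0.0952381 mg/mL = 95.2381 mcg/mL
Rate = 1814.4 mcg/hr ÷ 95.2381 mcg/mL = 19.0512 mL/hr
Volume infused so far = 19.0512 mL/hr × 3.1 hr = 59.05872 mL
Volume remaining = 210 − 59.05872 = 150.9413 mL
New rate:
Dose = 0.37 mcg/kg/min × 100.8 kg = 37.296 mcg/min
37.296 mcg/min × 60 min/hr = 2237.76 mcg/hr
Rate = 2237.76 mcg/hr ÷ 95.2381 mcg/mL = 23.49648 mL/hr
Time remaining = 150.9413 mL ÷ 23.49648 mL/hr = 6.423995 hr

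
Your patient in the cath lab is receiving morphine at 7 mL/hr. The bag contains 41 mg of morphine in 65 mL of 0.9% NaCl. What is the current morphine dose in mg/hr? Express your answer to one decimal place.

Concentration = 41 mg ÷ 65 mL = 0.6307692 mg/mL
Drug rate = 7 mL/hr × 0.6307692 mg/mL = 4.415385 mg/hr

4.4 mg/hr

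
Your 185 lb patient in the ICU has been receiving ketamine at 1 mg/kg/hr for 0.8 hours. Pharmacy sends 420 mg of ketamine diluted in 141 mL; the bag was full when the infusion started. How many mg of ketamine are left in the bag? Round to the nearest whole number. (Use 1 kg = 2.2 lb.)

Weight = 185 lb ÷ 2.2 lb/kg = 84.09091 kg
Dose = 1 mg/kg/hr × 84.09091 kg = 84.09091 mg/hr
Concentration = 420 mg ÷ 141 mL = 2.978723 mg/mL
Rate = 84.09091 mg/hr ÷ 2.978723 mg/mL = 28.23052 mL/hr
Volume infused = 28.23052 mL/hr × 0.8 hr = 22.58442 mL
Volume remaining = 141 − 22.58442 = 118.4156 mL
Drug remaining = 118.4156 mL × 2.978723 mg/mL = 352.7273 mg

353 mg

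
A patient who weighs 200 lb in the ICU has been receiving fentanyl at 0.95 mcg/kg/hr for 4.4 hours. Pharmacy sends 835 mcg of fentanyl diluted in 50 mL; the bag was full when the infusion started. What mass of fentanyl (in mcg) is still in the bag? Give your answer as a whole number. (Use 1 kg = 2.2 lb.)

Weight = 200 lb ÷ 2.2 lb/kg = 90.90909 kg
Dose = 0.95 mcg/kg/hr × 90.90909 kg = 86.36364 mcg/hr
Concentration = 835 mcg ÷ 50 mL = 16.7 mcg/mL
Rate = 86.36364 mcg/hr ÷ 16.7 mcg/mL = 5.171475 mL/hr
Volume infused = 5.171475 mL/hr × 4.4 hr = 22.75449 mL
Volume remaining = 50 − 22.75449 = 27.24551 mL
Drug remaining = 27.24551 mL × 16.7 mcg/mL = 455 mcg

455 mcg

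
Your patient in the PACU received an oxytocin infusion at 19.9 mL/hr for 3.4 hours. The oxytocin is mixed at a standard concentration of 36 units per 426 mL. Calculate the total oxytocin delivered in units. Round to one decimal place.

Concentration = 36 units ÷ 426 mL = 0.08450704 units/mL = 84.50704 milliunits/mL
Drug rate = 19.9 mL/hr × 84.50704 milliunits/mL = 1681.69 milliunits/hr
Total = 1681.69 milliunits/hr × 3.4 hr = 5717.746 milliunits = 5.717746 units

5.7 units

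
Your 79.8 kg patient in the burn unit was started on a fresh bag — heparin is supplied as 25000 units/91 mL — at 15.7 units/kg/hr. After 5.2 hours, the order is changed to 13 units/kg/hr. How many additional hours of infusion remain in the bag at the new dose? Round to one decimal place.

17.8 hours

Initial rate:
Dose = 15.7 units/kg/hr × 79.8 kg = 1252.86 units/hr
Concentration = 25000 units ÷ 91 mL = 274.7253 units/mL
Rate = 1252.86 units/hr ÷ 274.7253 units/mL = 4.56041 mL/hr
Volume infused so far = 4.56041 mL/hr × 5.2 hr = 23.71413 mL
Volume remaining = 91 − 23.71413 = 67.28587 mL
New rate:
Dose = 13 units/kg/hr × 79.8 kg = 1037.4 units/hr
Rate = 1037.4 units/hr ÷ 274.7253 units/mL = 3.776136 mL/hr
Time remaining = 67.28587 mL ÷ 3.776136 mL/hr = 17.81871 hr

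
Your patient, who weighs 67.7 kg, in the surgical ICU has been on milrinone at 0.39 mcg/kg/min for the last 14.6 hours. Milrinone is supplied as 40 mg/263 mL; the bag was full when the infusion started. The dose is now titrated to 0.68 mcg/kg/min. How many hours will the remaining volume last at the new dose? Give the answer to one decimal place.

6.1 hours

Initial rate:
Dose = 0.39 mcg/kg/min × 67.7 kg = 26.403 mcg/min
26.403 mcg/min × 60 min/hr = 1584.18 mcg/hr
Concentration = 40 mg ÷ 263 mL = 0.1520913 mg/mL = 152.0913 mcg/mL
Rate = 1584.18 mcg/hr ÷ 152.0913 mcg/mL = 10.41598 mL/hr
Volume infused so far = 10.41598 mL/hr × 14.6 hr = 152.0734 mL
Volume remaining = 263 − 152.0734 = 110.9266 mL
New rate:
Dose = 0.68 mcg/kg/min × 67.7 kg = 46.036 mcg/min
46.036 mcg/min × 60 min/hr = 2762.16 mcg/hr
Rate = 2762.16 mcg/hr ÷ 152.0913 mcg/mL = 18.1612 mL/hr
Time remaining = 110.9266 mL ÷ 18.1612 mL/hr = 6.107891 hr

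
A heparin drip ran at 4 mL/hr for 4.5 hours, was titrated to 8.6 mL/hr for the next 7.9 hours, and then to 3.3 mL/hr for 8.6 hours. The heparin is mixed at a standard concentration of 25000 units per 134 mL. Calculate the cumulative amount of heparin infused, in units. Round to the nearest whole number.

21328 units

Concentration = 25000 units ÷ 134 mL = 186.5672 units/mL
Stage 1: 4 mL/hr × 4.5 hr = 18 mL → 18 mL × 186.5672 units/mL = 3358.209 units
Stage 2: 8.6 mL/hr × 7.9 hr = 67.94 mL → 67.94 mL × 186.5672 units/mL = 12675.37 units
Stage 3: 3.3 mL/hr × 8.6 hr = 28.38 mL → 28.38 mL × 186.5672 units/mL = 5294.776 units
Total = 3358.209 + 12675.37 + 5294.776 = 21328.36 units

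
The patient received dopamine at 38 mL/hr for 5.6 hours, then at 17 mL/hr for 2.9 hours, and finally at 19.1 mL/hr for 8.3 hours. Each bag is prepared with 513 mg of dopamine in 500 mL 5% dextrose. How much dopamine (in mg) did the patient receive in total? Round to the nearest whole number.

432 mg

Concentration = 513 mg ÷ 500 mL = 1.026 mg/mL
Stage 1: 38 mL/hr × 5.6 hr = 212.8 mL → 212.8 mL × 1.026 mg/mL = 218.3328 mg
Stage 2: 17 mL/hr × 2.9 hr = 49.3 mL → 49.3 mL × 1.026 mg/mL = 50.5818 mg
Stage 3: 19.1 mL/hr × 8.3 hr = 158.53 mL → 158.53 mL × 1.026 mg/mL = 162.6518 mg
Total = 218.3328 + 50.5818 + 162.6518 = 431.5664 mg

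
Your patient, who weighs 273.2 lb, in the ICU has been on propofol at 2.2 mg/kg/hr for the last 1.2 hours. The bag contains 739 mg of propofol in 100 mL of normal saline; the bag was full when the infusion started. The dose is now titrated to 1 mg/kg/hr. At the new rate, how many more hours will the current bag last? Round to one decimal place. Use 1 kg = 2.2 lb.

3.3 hours

Initial rate:
Weight = 273.2 lb ÷ 2.2 lb/kg = 124.1818 kg
Dose = 2.2 mg/kg/hr × 124.1818 kg = 273.2 mg/hr
Concentration = 739 mg ÷ 100 mL = 7.39 mg/mL
Rate = 273.2 mg/hr ÷ 7.39 mg/mL = 36.96888 mL/hr
Volume infused so far = 36.96888 mL/hr × 1.2 hr = 44.36265 mL
Volume remaining = 100 − 44.36265 = 55.63735 mL
New rate:
Dose = 1 mg/kg/hr × 124.1818 kg = 124.1818 mg/hr
Rate = 124.1818 mg/hr ÷ 7.39 mg/mL = 16.80403 mL/hr
Time remaining = 55.63735 mL ÷ 16.80403 mL/hr = 3.310952 hr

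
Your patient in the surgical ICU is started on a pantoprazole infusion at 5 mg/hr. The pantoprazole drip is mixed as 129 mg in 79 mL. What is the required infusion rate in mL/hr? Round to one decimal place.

Concentration = 129 mg ÷ 79 mL = 1.632911 mg/mL
Rate = 5 mg/hr ÷ 1.632911 mg/mL = 3.062016 mL/hr

3.1 mL/hr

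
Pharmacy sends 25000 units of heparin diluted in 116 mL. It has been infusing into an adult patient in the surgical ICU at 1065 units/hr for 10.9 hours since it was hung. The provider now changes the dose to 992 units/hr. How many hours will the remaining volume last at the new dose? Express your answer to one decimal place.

Initial rate:
Concentration = 25000 units ÷ 116 mL = 215.5172 units/mL
Rate = 1065 units/hr ÷ 215.5172 units/mL = 4.9416 mL/hr
Volume infused so far = 4.9416 mL/hr × 10.9 hr = 53.86344 mL
Volume remaining = 116 − 53.86344 = 62.13656 mL
New rate:
Rate = 992 units/hr ÷ 215.5172 units/mL = 4.60288 mL/hr
Time remaining = 62.13656 mL ÷ 4.60288 mL/hr = 13.4995 hr

13.5 hours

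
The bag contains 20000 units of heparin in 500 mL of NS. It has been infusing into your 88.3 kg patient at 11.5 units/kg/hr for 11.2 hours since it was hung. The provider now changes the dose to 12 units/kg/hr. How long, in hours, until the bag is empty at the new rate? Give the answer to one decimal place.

Initial rate:
Dose = 11.5 units/kg/hr × 88.3 kg = 1015.45 units/hr
Concentration = 20000 units ÷ 500 mL = 40 units/mL
Rate = 1015.45 units/hr ÷ 40 units/mL = 25.38625 mL/hr
Volume infused so far = 25.38625 mL/hr × 11.2 hr = 284.326 mL
Volume remaining = 500 − 284.326 = 215.674 mL
New rate:
Dose = 12 units/kg/hr × 88.3 kg = 1059.6 units/hr
Rate = 1059.6 units/hr ÷ 40 units/mL = 26.49 mL/hr
Time remaining = 215.674 mL ÷ 26.49 mL/hr = 8.141714 hr

8.1 hours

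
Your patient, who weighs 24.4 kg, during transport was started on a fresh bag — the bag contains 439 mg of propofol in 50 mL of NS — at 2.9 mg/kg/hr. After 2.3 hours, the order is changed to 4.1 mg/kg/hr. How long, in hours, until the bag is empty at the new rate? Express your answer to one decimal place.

Initial rate:
Dose = 2.9 mg/kg/hr × 24.4 kg = 70.76 mg/hr
Concentration = 439 mg ÷ 50 mL = 8.78 mg/mL
Rate = 70.76 mg/hr ÷ 8.78 mg/mL = 8.059226 mL/hr
Volume infused so far = 8.059226 mL/hr × 2.3 hr = 18.53622 mL
Volume remaining = 50 − 18.53622 = 31.46378 mL
New rate:
Dose = 4.1 mg/kg/hr × 24.4 kg = 100.04 mg/hr
Rate = 100.04 mg/hr ÷ 8.78 mg/mL = 11.39408 mL/hr
Time remaining = 31.46378 mL ÷ 11.39408 mL/hr = 2.761415 hr

2.8 hours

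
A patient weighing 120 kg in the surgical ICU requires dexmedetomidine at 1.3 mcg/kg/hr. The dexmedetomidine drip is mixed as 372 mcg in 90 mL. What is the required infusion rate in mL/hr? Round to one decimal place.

37.7 mL/hr

Dose = 1.3 mcg/kg/hr × 120 kg = 156 mcg/hr
Concentration = 372 mcg ÷ 90 mL = 4.133333 mcg/mL
Rate = 156 mcg/hr ÷ 4.133333 mcg/mL = 37.74194 mL/hr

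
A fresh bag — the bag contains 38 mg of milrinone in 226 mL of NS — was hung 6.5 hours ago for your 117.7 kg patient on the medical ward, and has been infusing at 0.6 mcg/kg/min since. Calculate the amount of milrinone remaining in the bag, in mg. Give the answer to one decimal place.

10.5 mg

Dose = 0.6 mcg/kg/min × 117.7 kg = 70.62 mcg/min
70.62 mcg/min × 60 min/hr = 4237.2 mcg/hr
Concentration = 38 mg ÷ 226 mL = 0.1681416 mg/mL = 168.1416 mcg/mL
Rate = 4237.2 mcg/hr ÷ 168.1416 mcg/mL = 25.20019 mL/hr
Volume infused = 25.20019 mL/hr × 6.5 hr = 163.8012 mL
Volume remaining = 226 − 163.8012 = 62.19877 mL
Drug remaining = 62.19877 mL × 168.1416 mcg/mL = 10458.2 mcg = 10.4582 mg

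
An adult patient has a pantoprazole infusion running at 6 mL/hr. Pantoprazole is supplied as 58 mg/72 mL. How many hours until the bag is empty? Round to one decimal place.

Duration = 72 mL ÷ 6 mL/hr = 12 hr

12.0 hours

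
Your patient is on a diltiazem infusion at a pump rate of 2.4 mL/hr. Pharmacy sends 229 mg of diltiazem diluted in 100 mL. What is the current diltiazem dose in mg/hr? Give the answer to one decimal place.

Concentration = 229 mg ÷ 100 mL = 2.29 mg/mL
Drug rate = 2.4 mL/hr × 2.29 mg/mL = 5.496 mg/hr

5.5 mg/hr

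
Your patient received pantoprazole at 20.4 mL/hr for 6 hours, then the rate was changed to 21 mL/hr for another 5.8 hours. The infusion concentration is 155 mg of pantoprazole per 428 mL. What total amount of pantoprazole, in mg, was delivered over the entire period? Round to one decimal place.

88.4 mg

Concentration = 155 mg ÷ 428 mL = 0.3621495 mg/mL
Stage 1: 20.4 mL/hr × 6 hr = 122.4 mL → 122.4 mL × 0.3621495 mg/mL = 44.3271 mg
Stage 2: 21 mL/hr × 5.8 hr = 121.8 mL → 121.8 mL × 0.3621495 mg/mL = 44.10981 mg
Total = 44.3271 + 44.10981 = 88.43692 mg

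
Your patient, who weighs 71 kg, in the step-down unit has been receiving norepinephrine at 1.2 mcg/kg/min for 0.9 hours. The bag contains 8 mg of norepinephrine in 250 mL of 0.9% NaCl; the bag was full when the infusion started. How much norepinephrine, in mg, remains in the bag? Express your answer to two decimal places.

Dose = 1.2 mcg/kg/min × 71 kg = 85.2 mcg/min
85.2 mcg/min × 60 min/hr = 5112 mcg/hr
Concentration = 8 mg ÷ 250 mL = 0.032 mg/mL = 32 mcg/mL
Rate = 5112 mcg/hr ÷ 32 mcg/mL = 159.75 mL/hr
Volume infused = 159.75 mL/hr × 0.9 hr = 143.775 mL
Volume remaining = 250 − 143.775 = 106.225 mL
Drug remaining = 106.225 mL × 32 mcg/mL = 3399.2 mcg = 3.3992 mg

3.40 mg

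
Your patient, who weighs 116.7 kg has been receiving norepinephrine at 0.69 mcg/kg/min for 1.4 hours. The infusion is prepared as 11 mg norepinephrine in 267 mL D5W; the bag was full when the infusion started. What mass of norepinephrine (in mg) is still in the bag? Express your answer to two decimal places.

Dose = 0.69 mcg/kg/min × 116.7 kg = 80.523 mcg/min
80.523 mcg/min × 60 min/hr = 4831.38 mcg/hr
Concentration = 11 mg ÷ 267 mL = 0.0411985 mg/mL = 41.1985 mcg/mL
Rate = 4831.38 mcg/hr ÷ 41.1985 mcg/mL = 117.2708 mL/hr
Volume infused = 117.2708 mL/hr × 1.4 hr = 164.1791 mL
Volume remaining = 267 − 164.1791 = 102.8209 mL
Drug remaining = 102.8209 mL × 41.1985 mcg/mL = 4236.068 mcg = 4.236068 mg

4.24 mg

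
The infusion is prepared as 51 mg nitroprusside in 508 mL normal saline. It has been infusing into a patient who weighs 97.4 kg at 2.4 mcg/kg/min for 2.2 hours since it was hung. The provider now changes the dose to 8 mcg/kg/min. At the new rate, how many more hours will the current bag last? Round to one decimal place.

0.4 hours

Initial rate:
Dose = 2.4 mcg/kg/min × 97.4 kg = 233.76 mcg/min
233.76 mcg/min × 60 min/hr = 14025.6 mcg/hr
Concentration = 51 mg ÷ 508 mL = 0.1003937 mg/mL = 100.3937 mcg/mL
Rate = 14025.6 mcg/hr ÷ 100.3937 mcg/mL = 139.706 mL/hr
Volume infused so far = 139.706 mL/hr × 2.2 hr = 307.3531 mL
Volume remaining = 508 − 307.3531 = 200.6469 mL
New rate:
Dose = 8 mcg/kg/min × 97.4 kg = 779.2 mcg/min
779.2 mcg/min × 60 min/hr = 46752 mcg/hr
Rate = 46752 mcg/hr ÷ 100.3937 mcg/mL = 465.6866 mL/hr
Time remaining = 200.6469 mL ÷ 465.6866 mL/hr = 0.4308624 hr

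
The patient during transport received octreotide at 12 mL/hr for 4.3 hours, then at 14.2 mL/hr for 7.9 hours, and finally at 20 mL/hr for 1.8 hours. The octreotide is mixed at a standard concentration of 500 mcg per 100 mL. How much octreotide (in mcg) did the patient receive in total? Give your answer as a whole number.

Concentration = 500 mcg ÷ 100 mL = 5 mcg/mL
Stage 1: 12 mL/hr × 4.3 hr = 51.6 mL → 51.6 mL × 5 mcg/mL = 258 mcg
Stage 2: 14.2 mL/hr × 7.9 hr = 112.18 mL → 112.18 mL × 5 mcg/mL = 560.9 mcg
Stage 3: 20 mL/hr × 1.8 hr = 36 mL → 36 mL × 5 mcg/mL = 180 mcg
Total = 258 + 560.9 + 180 = 998.9 mcg

999 mcg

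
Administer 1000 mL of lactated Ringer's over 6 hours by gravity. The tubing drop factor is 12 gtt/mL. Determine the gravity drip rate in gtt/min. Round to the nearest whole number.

33 gtt/min

1000 mL ÷ (6 hr × 60 = 360 min) = 2.777778 mL/min
2.777778 mL/min × 12 gtt/mL = 33.33333 gtt/min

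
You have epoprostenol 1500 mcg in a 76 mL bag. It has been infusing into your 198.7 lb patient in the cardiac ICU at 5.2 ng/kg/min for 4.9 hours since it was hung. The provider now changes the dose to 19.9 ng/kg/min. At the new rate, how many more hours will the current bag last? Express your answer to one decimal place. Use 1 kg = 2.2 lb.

12.6 hours

Initial rate:
Weight = 198.7 lb ÷ 2.2 lb/kg = 90.31818 kg
Dose = 5.2 ng/kg/min × 90.31818 kg = 469.6545 ng/min
469.6545 ng/min × 60 min/hr = 28179.27 ng/hr
Concentration = 1500 mcg ÷ 76 mL = 19.73684 mcg/mL = 19736.84 ng/mL
Rate = 28179.27 ng/hr ÷ 19736.84 ng/mL = 1.42775 mL/hr
Volume infused so far = 1.42775 mL/hr × 4.9 hr = 6.995974 mL
Volume remaining = 76 − 6.995974 = 69.00403 mL
New rate:
Dose = 19.9 ng/kg/min × 90.31818 kg = 1797.332 ng/min
1797.332 ng/min × 60 min/hr = 107839.9 ng/hr
Rate = 107839.9 ng/hr ÷ 19736.84 ng/mL = 5.463889 mL/hr
Time remaining = 69.00403 mL ÷ 5.463889 mL/hr = 12.62911 hr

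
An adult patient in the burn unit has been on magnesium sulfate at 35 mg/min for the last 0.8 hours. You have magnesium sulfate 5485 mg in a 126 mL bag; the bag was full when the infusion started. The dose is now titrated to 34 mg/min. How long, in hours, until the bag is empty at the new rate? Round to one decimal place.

1.9 hours

Initial rate:
35 mg/min × 60 min/hr = 2100 mg/hr
Concentration = 5485 mg ÷ 126 mL = 43.53175 mg/mL
Rate = 2100 mg/hr ÷ 43.53175 mg/mL = 48.24066 mL/hr
Volume infused so far = 48.24066 mL/hr × 0.8 hr = 38.59253 mL
Volume remaining = 126 − 38.59253 = 87.40747 mL
New rate:
34 mg/min × 60 min/hr = 2040 mg/hr
Rate = 2040 mg/hr ÷ 43.53175 mg/mL = 46.86235 mL/hr
Time remaining = 87.40747 mL ÷ 46.86235 mL/hr = 1.865196 hr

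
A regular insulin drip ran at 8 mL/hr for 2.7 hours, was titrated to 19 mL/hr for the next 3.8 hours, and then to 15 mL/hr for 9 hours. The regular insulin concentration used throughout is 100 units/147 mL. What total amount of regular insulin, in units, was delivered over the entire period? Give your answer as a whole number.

156 units

Concentration = 100 units ÷ 147 mL = 0.6802721 units/mL
Stage 1: 8 mL/hr × 2.7 hr = 21.6 mL → 21.6 mL × 0.6802721 units/mL = 14.69388 units
Stage 2: 19 mL/hr × 3.8 hr = 72.2 mL → 72.2 mL × 0.6802721 units/mL = 49.11565 units
Stage 3: 15 mL/hr × 9 hr = 135 mL → 135 mL × 0.6802721 units/mL = 91.83673 units
Total = 14.69388 + 49.11565 + 91.83673 = 155.6463 units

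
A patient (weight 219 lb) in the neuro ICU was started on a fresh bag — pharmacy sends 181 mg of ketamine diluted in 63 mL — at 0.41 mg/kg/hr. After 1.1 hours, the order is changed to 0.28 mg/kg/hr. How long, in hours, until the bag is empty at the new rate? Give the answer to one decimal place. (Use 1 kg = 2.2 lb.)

4.9 hours

Initial rate:
Weight = 219 lb ÷ 2.2 lb/kg = 99.54545 kg
Dose = 0.41 mg/kg/hr × 99.54545 kg = 40.81364 mg/hr
Concentration = 181 mg ÷ 63 mL = 2.873016 mg/mL
Rate = 40.81364 mg/hr ÷ 2.873016 mg/mL = 14.20585 mL/hr
Volume infused so far = 14.20585 mL/hr × 1.1 hr = 15.62644 mL
Volume remaining = 63 − 15.62644 = 47.37356 mL
New rate:
Dose = 0.28 mg/kg/hr × 99.54545 kg = 27.87273 mg/hr
Rate = 27.87273 mg/hr ÷ 2.873016 mg/mL = 9.701557 mL/hr
Time remaining = 47.37356 mL ÷ 9.701557 mL/hr = 4.883089 hr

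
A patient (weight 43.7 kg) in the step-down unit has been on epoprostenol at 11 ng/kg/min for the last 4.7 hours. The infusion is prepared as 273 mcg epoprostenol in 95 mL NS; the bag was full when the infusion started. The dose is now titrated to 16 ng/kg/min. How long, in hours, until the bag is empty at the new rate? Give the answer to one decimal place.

3.3 hours

Initial rate:
Dose = 11 ng/kg/min × 43.7 kg = 480.7 ng/min
480.7 ng/min × 60 min/hr = 28842 ng/hr
Concentration = 273 mcg ÷ 95 mL = 2.873684 mcg/mL = 2873.684 ng/mL
Rate = 28842 ng/hr ÷ 2873.684 ng/mL = 10.03659 mL/hr
Volume infused so far = 10.03659 mL/hr × 4.7 hr = 47.17199 mL
Volume remaining = 95 − 47.17199 = 47.82801 mL
New rate:
Dose = 16 ng/kg/min × 43.7 kg = 699.2 ng/min
699.2 ng/min × 60 min/hr = 41952 ng/hr
Rate = 41952 ng/hr ÷ 2873.684 ng/mL = 14.59868 mL/hr
Time remaining = 47.82801 mL ÷ 14.59868 mL/hr = 3.276187 hr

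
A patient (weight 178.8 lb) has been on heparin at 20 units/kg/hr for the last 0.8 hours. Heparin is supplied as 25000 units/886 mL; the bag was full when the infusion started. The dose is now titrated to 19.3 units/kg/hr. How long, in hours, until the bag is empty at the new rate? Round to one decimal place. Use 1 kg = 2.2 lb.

Initial rate:
Weight = 178.8 lb ÷ 2.2 lb/kg = 81.27273 kg
Dose = 20 units/kg/hr × 81.27273 kg = 1625.455 units/hr
Concentration = 25000 units ÷ 886 mL = 28.2167 units/mL
Rate = 1625.455 units/hr ÷ 28.2167 units/mL = 57.60611 mL/hr
Volume infused so far = 57.60611 mL/hr × 0.8 hr = 46.08489 mL
Volume remaining = 886 − 46.08489 = 839.9151 mL
New rate:
Dose = 19.3 units/kg/hr × 81.27273 kg = 1568.564 units/hr
Rate = 1568.564 units/hr ÷ 28.2167 units/mL = 55.5899 mL/hr
Time remaining = 839.9151 mL ÷ 55.5899 mL/hr = 15.10913 hr

15.1 hours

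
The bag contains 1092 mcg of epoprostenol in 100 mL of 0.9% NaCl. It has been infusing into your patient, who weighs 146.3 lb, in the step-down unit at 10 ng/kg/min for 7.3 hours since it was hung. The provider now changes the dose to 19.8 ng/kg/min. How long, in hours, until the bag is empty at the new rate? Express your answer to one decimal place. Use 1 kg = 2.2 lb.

Initial rate:
Weight = 146.3 lb ÷ 2.2 lb/kg = 66.5 kg
Dose = 10 ng/kg/min × 66.5 kg = 665 ng/min
665 ng/min × 60 min/hr = 39900 ng/hr
Concentration = 1092 mcg ÷ 100 mL = 10.92 mcg/mL = 10920 ng/mL
Rate = 39900 ng/hr ÷ 10920 ng/mL = 3.653846 mL/hr
Volume infused so far = 3.653846 mL/hr × 7.3 hr = 26.67308 mL
Volume remaining = 100 − 26.67308 = 73.32692 mL
New rate:
Dose = 19.8 ng/kg/min × 66.5 kg = 1316.7 ng/min
1316.7 ng/min × 60 min/hr = 79002 ng/hr
Rate = 79002 ng/hr ÷ 10920 ng/mL = 7.234615 mL/hr
Time remaining = 73.32692 mL ÷ 7.234615 mL/hr = 10.13557 hr

10.1 hours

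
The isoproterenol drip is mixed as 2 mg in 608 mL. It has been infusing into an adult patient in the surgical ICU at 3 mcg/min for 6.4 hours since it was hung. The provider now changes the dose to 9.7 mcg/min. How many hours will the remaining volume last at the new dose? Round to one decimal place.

1.5 hours

Initial rate:
3 mcg/min × 60 min/hr = 180 mcg/hr
Concentration = 2 mg ÷ 608 mL = 0.003289474 mg/mL = 3.289474 mcg/mL
Rate = 180 mcg/hr ÷ 3.289474 mcg/mL = 54.72 mL/hr
Volume infused so far = 54.72 mL/hr × 6.4 hr = 350.208 mL
Volume remaining = 608 − 350.208 = 257.792 mL
New rate:
9.7 mcg/min × 60 min/hr = 582 mcg/hr
Rate = 582 mcg/hr ÷ 3.289474 mcg/mL = 176.928 mL/hr
Time remaining = 257.792 mL ÷ 176.928 mL/hr = 1.457045 hr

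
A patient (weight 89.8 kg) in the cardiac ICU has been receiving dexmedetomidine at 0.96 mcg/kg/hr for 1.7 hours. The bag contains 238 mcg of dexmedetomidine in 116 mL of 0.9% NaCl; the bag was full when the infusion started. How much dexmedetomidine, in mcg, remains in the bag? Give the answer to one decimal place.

91.4 mcg

Dose = 0.96 mcg/kg/hr × 89.8 kg = 86.208 mcg/hr
Concentration = 238 mcg ÷ 116 mL = 2.051724 mcg/mL
Rate = 86.208 mcg/hr ÷ 2.051724 mcg/mL = 42.01734 mL/hr
Volume infused = 42.01734 mL/hr × 1.7 hr = 71.42949 mL
Volume remaining = 116 − 71.42949 = 44.57051 mL
Drug remaining = 44.57051 mL × 2.051724 mcg/mL = 91.4464 mcg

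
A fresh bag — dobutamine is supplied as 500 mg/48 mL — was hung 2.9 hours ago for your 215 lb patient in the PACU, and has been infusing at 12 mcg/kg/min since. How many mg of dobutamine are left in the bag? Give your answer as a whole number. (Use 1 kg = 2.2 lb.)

Weight = 215 lb ÷ 2.2 lb/kg = 97.72727 kg
Dose = 12 mcg/kg/min × 97.72727 kg = 1172.727 mcg/min
1172.727 mcg/min × 60 min/hr = 70363.64 mcg/hr
Concentration = 500 mg ÷ 48 mL = 10.41667 mg/mL = 10416.67 mcg/mL
Rate = 70363.64 mcg/hr ÷ 10416.67 mcg/mL = 6.754909 mL/hr
Volume infused = 6.754909 mL/hr × 2.9 hr = 19.58924 mL
Volume remaining = 48 − 19.58924 = 28.41076 mL
Drug remaining = 28.41076 mL × 10416.67 mcg/mL = 295945.5 mcg = 295.9455 mg

296 mg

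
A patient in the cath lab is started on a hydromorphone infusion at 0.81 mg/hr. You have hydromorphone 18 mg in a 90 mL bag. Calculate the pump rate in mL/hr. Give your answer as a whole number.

Concentration = 18 mg ÷ 90 mL = 0.2 mg/mL
Rate = 0.81 mg/hr ÷ 0.2 mg/mL = 4.05 mL/hr

4 mL/hr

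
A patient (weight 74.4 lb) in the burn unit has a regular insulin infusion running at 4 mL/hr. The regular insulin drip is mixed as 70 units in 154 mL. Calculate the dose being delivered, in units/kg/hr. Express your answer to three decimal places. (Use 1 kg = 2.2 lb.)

Weight = 74.4 lb ÷ 2.2 lb/kg = 33.81818 kg
Concentration = 70 units ÷ 154 mL = 0.4545455 units/mL
Drug rate = 4 mL/hr × 0.4545455 units/mL = 1.818182 units/hr
1.818182 units/hr ÷ 33.81818 kg = 0.05376344 units/kg/hr

0.054 units/kg/hr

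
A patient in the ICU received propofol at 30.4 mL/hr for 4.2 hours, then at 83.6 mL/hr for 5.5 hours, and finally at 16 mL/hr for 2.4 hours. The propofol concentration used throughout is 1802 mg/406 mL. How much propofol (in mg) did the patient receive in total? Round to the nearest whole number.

2778 mg

Concentration = 1802 mg ÷ 406 mL = 4.438424 mg/mL
Stage 1: 30.4 mL/hr × 4.2 hr = 127.68 mL → 127.68 mL × 4.438424 mg/mL = 566.6979 mg
Stage 2: 83.6 mL/hr × 5.5 hr = 459.8 mL → 459.8 mL × 4.438424 mg/mL = 2040.787 mg
Stage 3: 16 mL/hr × 2.4 hr = 38.4 mL → 38.4 mL × 4.438424 mg/mL = 170.4355 mg
Total = 566.6979 + 2040.787 + 170.4355 = 2777.921 mg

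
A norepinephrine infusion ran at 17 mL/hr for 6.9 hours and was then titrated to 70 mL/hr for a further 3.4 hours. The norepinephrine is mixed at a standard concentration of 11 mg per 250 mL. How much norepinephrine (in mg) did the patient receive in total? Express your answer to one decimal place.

15.6 mg

Concentration = 11 mg ÷ 250 mL = 0.044 mg/mL
Stage 1: 17 mL/hr × 6.9 hr = 117.3 mL → 117.3 mL × 0.044 mg/mL = 5.1612 mg
Stage 2: 70 mL/hr × 3.4 hr = 238 mL → 238 mL × 0.044 mg/mL = 10.472 mg
Total = 5.1612 + 10.472 = 15.6332 mg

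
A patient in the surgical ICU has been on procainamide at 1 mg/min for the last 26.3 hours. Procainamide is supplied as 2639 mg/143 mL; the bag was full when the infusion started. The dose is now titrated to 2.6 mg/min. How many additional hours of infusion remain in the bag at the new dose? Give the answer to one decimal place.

6.8 hours

Initial rate:
1 mg/min × 60 min/hr = 60 mg/hr
Concentration = 2639 mg ÷ 143 mL = 18.45455 mg/mL
Rate = 60 mg/hr ÷ 18.45455 mg/mL = 3.251232 mL/hr
Volume infused so far = 3.251232 mL/hr × 26.3 hr = 85.50739 mL
Volume remaining = 143 − 85.50739 = 57.49261 mL
New rate:
2.6 mg/min × 60 min/hr = 156 mg/hr
Rate = 156 mg/hr ÷ 18.45455 mg/mL = 8.453202 mL/hr
Time remaining = 57.49261 mL ÷ 8.453202 mL/hr = 6.801282 hr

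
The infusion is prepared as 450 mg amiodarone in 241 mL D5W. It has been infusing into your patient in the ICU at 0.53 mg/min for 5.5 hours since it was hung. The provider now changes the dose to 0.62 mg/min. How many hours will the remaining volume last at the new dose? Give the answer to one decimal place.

Initial rate:
0.53 mg/min × 60 min/hr = 31.8 mg/hr
Concentration = 450 mg ÷ 241 mL = 1.86722 mg/mL
Rate = 31.8 mg/hr ÷ 1.86722 mg/mL = 17.03067 mL/hr
Volume infused so far = 17.03067 mL/hr × 5.5 hr = 93.66867 mL
Volume remaining = 241 − 93.66867 = 147.3313 mL
New rate:
0.62 mg/min × 60 min/hr = 37.2 mg/hr
Rate = 37.2 mg/hr ÷ 1.86722 mg/mL = 19.92267 mL/hr
Time remaining = 147.3313 mL ÷ 19.92267 mL/hr = 7.395161 hr

7.4 hours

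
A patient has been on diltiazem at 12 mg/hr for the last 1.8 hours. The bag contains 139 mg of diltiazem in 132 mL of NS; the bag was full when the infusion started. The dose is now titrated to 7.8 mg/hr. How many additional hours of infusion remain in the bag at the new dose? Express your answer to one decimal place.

15.1 hours

Initial rate:
Concentration = 139 mg ÷ 132 mL = 1.05303 mg/mL
Rate = 12 mg/hr ÷ 1.05303 mg/mL = 11.39568 mL/hr
Volume infused so far = 11.39568 mL/hr × 1.8 hr = 20.51223 mL
Volume remaining = 132 − 20.51223 = 111.4878 mL
New rate:
Rate = 7.8 mg/hr ÷ 1.05303 mg/mL = 7.407194 mL/hr
Time remaining = 111.4878 mL ÷ 7.407194 mL/hr = 15.05128 hr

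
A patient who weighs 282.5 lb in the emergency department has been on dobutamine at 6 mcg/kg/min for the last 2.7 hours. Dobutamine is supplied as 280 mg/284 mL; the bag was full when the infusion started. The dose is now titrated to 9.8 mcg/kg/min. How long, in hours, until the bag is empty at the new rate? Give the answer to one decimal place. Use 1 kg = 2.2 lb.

2.1 hours

Initial rate:
Weight = 282.5 lb ÷ 2.2 lb/kg = 128.4091 kg
Dose = 6 mcg/kg/min × 128.4091 kg = 770.4545 mcg/min
770.4545 mcg/min × 60 min/hr = 46227.27 mcg/hr
Concentration = 280 mg ÷ 284 mL = 0.9859155 mg/mL = 985.9155 mcg/mL
Rate = 46227.27 mcg/hr ÷ 985.9155 mcg/mL = 46.88766 mL/hr
Volume infused so far = 46.88766 mL/hr × 2.7 hr = 126.5967 mL
Volume remaining = 284 − 126.5967 = 157.4033 mL
New rate:
Dose = 9.8 mcg/kg/min × 128.4091 kg = 1258.409 mcg/min
1258.409 mcg/min × 60 min/hr = 75504.55 mcg/hr
Rate = 75504.55 mcg/hr ÷ 985.9155 mcg/mL = 76.58318 mL/hr
Time remaining = 157.4033 mL ÷ 76.58318 mL/hr = 2.055325 hr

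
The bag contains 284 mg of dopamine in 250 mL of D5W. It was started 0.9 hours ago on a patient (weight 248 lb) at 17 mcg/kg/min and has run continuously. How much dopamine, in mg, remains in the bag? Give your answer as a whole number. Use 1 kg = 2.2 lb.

Weight = 248 lb ÷ 2.2 lb/kg = 112.7273 kg
Dose = 17 mcg/kg/min × 112.7273 kg = 1916.364 mcg/min
1916.364 mcg/min × 60 min/hr = 114981.8 mcg/hr
Concentration = 284 mg ÷ 250 mL = 1.136 mg/mL = 1136 mcg/mL
Rate = 114981.8 mcg/hr ÷ 1136 mcg/mL = 101.2164 mL/hr
Volume infused = 101.2164 mL/hr × 0.9 hr = 91.09475 mL
Volume remaining = 250 − 91.09475 = 158.9052 mL
Drug remaining = 158.9052 mL × 1136 mcg/mL = 180516.4 mcg = 180.5164 mg

181 mg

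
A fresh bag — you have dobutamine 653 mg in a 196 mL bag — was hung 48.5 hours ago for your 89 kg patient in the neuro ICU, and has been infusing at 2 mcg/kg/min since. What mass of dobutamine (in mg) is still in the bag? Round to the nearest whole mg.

Dose = 2 mcg/kg/min × 89 kg = 178 mcg/min
178 mcg/min × 60 min/hr = 10680 mcg/hr
Concentration = 653 mg ÷ 196 mL = 3.331633 mg/mL = 3331.633 mcg/mL
Rate = 10680 mcg/hr ÷ 3331.633 mcg/mL = 3.205636 mL/hr
Volume infused = 3.205636 mL/hr × 48.5 hr = 155.4733 mL
Volume remaining = 196 − 155.4733 = 40.52668 mL
Drug remaining = 40.52668 mL × 3331.633 mcg/mL = 135020 mcg = 135.02 mg

135 mg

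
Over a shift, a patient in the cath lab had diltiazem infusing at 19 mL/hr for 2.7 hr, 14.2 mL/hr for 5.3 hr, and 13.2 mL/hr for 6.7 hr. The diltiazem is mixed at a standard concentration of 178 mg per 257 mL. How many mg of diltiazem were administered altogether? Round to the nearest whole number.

Concentration = 178 mg ÷ 257 mL = 0.692607 mg/mL
Stage 1: 19 mL/hr × 2.7 hr = 51.3 mL → 51.3 mL × 0.692607 mg/mL = 35.53074 mg
Stage 2: 14.2 mL/hr × 5.3 hr = 75.26 mL → 75.26 mL × 0.692607 mg/mL = 52.1256 mg
Stage 3: 13.2 mL/hr × 6.7 hr = 88.44 mL → 88.44 mL × 0.692607 mg/mL = 61.25416 mg
Total = 35.53074 + 52.1256 + 61.25416 = 148.9105 mg

149 mg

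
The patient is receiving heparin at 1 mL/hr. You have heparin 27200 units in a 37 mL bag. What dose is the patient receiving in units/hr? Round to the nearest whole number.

Concentration = 27200 units ÷ 37 mL = 735.1351 units/mL
Drug rate = 1 mL/hr × 735.1351 units/mL = 735.1351 units/hr

735 units/hr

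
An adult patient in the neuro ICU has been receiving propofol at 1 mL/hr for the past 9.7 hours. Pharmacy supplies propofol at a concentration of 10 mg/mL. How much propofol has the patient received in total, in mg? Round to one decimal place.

Concentration = 10 mg/mL = 10000 mcg/mL
Drug rate = 1 mL/hr × 10000 mcg/mL = 10000 mcg/hr
Total = 10000 mcg/hr × 9.7 hr = 97000 mcg = 97 mg

97.0 mg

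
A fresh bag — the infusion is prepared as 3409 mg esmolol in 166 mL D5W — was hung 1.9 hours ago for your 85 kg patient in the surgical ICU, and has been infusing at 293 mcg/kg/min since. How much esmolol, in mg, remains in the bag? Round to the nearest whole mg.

Dose = 293 mcg/kg/min × 85 kg = 24905 mcg/min
24905 mcg/min × 60 min/hr = 1494300 mcg/hr
Concentration = 3409 mg ÷ 166 mL = 20.53614 mg/mL = 20536.14 mcg/mL
Rate = 1494300 mcg/hr ÷ 20536.14 mcg/mL = 72.76439 mL/hr
Volume infused = 72.76439 mL/hr × 1.9 hr = 138.2523 mL
Volume remaining = 166 − 138.2523 = 27.74766 mL
Drug remaining = 27.74766 mL × 20536.14 mcg/mL = 569830 mcg = 569.83 mg

570 mg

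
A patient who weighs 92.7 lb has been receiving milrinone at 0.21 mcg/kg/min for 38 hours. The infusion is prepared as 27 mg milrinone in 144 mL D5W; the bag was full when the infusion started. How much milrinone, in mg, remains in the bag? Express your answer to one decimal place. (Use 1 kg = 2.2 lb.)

6.8 mg

Weight = 92.7 lb ÷ 2.2 lb/kg = 42.13636 kg
Dose = 0.21 mcg/kg/min × 42.13636 kg = 8.848636 mcg/min
8.848636 mcg/min × 60 min/hr = 530.9182 mcg/hr
Concentration = 27 mg ÷ 144 mL = 0.1875 mg/mL = 187.5 mcg/mL
Rate = 530.9182 mcg/hr ÷ 187.5 mcg/mL = 2.831564 mL/hr
Volume infused = 2.831564 mL/hr × 38 hr = 107.5994 mL
Volume remaining = 144 − 107.5994 = 36.40058 mL
Drug remaining = 36.40058 mL × 187.5 mcg/mL = 6825.109 mcg = 6.825109 mg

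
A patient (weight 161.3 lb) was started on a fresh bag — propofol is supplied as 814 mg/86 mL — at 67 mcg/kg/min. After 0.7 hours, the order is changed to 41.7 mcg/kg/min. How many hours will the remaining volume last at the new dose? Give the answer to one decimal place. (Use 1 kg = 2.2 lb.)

3.3 hours

Initial rate:
Weight = 161.3 lb ÷ 2.2 lb/kg = 73.31818 kg
Dose = 67 mcg/kg/min × 73.31818 kg = 4912.318 mcg/min
4912.318 mcg/min × 60 min/hr = 294739.1 mcg/hr
Concentration = 814 mg ÷ 86 mL = 9.465116 mg/mL = 9465.116 mcg/mL
Rate = 294739.1 mcg/hr ÷ 9465.116 mcg/mL = 31.13951 mL/hr
Volume infused so far = 31.13951 mL/hr × 0.7 hr = 21.79766 mL
Volume remaining = 86 − 21.79766 = 64.20234 mL
New rate:
Dose = 41.7 mcg/kg/min × 73.31818 kg = 3057.368 mcg/min
3057.368 mcg/min × 60 min/hr = 183442.1 mcg/hr
Rate = 183442.1 mcg/hr ÷ 9465.116 mcg/mL = 19.38086 mL/hr
Time remaining = 64.20234 mL ÷ 19.38086 mL/hr = 3.312667 hr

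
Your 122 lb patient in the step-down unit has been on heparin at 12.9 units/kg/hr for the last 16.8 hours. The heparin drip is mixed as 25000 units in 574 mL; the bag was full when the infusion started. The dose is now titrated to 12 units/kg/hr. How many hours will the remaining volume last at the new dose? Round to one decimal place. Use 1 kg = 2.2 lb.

Initial rate:
Weight = 122 lb ÷ 2.2 lb/kg = 55.45455 kg
Dose = 12.9 units/kg/hr × 55.45455 kg = 715.3636 units/hr
Concentration = 25000 units ÷ 574 mL = 43.55401 units/mL
Rate = 715.3636 units/hr ÷ 43.55401 units/mL = 16.42475 mL/hr
Volume infused so far = 16.42475 mL/hr × 16.8 hr = 275.9358 mL
Volume remaining = 574 − 275.9358 = 298.0642 mL
New rate:
Dose = 12 units/kg/hr × 55.45455 kg = 665.4545 units/hr
Rate = 665.4545 units/hr ÷ 43.55401 units/mL = 15.27884 mL/hr
Time remaining = 298.0642 mL ÷ 15.27884 mL/hr = 19.50831 hr

19.5 hours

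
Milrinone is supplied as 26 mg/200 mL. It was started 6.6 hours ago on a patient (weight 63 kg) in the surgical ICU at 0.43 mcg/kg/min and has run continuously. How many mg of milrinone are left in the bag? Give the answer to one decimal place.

Dose = 0.43 mcg/kg/min × 63 kg = 27.09 mcg/min
27.09 mcg/min × 60 min/hr = 1625.4 mcg/hr
Concentration = 26 mg ÷ 200 mL = 0.13 mg/mL = 130 mcg/mL
Rate = 1625.4 mcg/hr ÷ 130 mcg/mL = 12.50308 mL/hr
Volume infused = 12.50308 mL/hr × 6.6 hr = 82.52031 mL
Volume remaining = 200 − 82.52031 = 117.4797 mL
Drug remaining = 117.4797 mL × 130 mcg/mL = 15272.36 mcg = 15.27236 mg

15.3 mg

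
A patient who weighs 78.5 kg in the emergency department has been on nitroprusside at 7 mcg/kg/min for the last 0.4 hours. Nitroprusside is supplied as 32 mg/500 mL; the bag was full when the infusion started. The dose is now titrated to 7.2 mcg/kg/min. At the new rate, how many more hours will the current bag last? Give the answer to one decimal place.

0.6 hours

Initial rate:
Dose = 7 mcg/kg/min × 78.5 kg = 549.5 mcg/min
549.5 mcg/min × 60 min/hr = 32970 mcg/hr
Concentration = 32 mg ÷ 500 mL = 0.064 mg/mL = 64 mcg/mL
Rate = 32970 mcg/hr ÷ 64 mcg/mL = 515.1562 mL/hr
Volume infused so far = 515.1562 mL/hr × 0.4 hr = 206.0625 mL
Volume remaining = 500 − 206.0625 = 293.9375 mL
New rate:
Dose = 7.2 mcg/kg/min × 78.5 kg = 565.2 mcg/min
565.2 mcg/min × 60 min/hr = 33912 mcg/hr
Rate = 33912 mcg/hr ÷ 64 mcg/mL = 529.875 mL/hr
Time remaining = 293.9375 mL ÷ 529.875 mL/hr = 0.5547299 hr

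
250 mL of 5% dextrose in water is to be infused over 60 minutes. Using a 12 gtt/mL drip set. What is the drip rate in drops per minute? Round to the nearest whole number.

50 gtt/min

250 mL ÷ (60 min) = 4.166667 mL/min
4.166667 mL/min × 12 gtt/mL = 50 gtt/min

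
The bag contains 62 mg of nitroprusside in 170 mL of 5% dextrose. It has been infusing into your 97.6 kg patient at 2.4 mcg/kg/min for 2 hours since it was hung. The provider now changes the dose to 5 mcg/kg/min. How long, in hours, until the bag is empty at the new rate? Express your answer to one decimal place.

1.2 hours

Initial rate:
Dose = 2.4 mcg/kg/min × 97.6 kg = 234.24 mcg/min
234.24 mcg/min × 60 min/hr = 14054.4 mcg/hr
Concentration = 62 mg ÷ 170 mL = 0.3647059 mg/mL = 364.7059 mcg/mL
Rate = 14054.4 mcg/hr ÷ 364.7059 mcg/mL = 38.53626 mL/hr
Volume infused so far = 38.53626 mL/hr × 2 hr = 77.07252 mL
Volume remaining = 170 − 77.07252 = 92.92748 mL
New rate:
Dose = 5 mcg/kg/min × 97.6 kg = 488 mcg/min
488 mcg/min × 60 min/hr = 29280 mcg/hr
Rate = 29280 mcg/hr ÷ 364.7059 mcg/mL = 80.28387 mL/hr
Time remaining = 92.92748 mL ÷ 80.28387 mL/hr = 1.157486 hr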